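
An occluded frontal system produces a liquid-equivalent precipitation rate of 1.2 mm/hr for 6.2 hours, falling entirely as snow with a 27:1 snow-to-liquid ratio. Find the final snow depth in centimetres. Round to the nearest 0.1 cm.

snow depth ≈ 20.1 cm

Liquid-equivalent depth = 1.2 × 6.2 = 7.44 mm.
Snow depth = 7.44 mm × 27 = 200.88 mm = 20.1 cm.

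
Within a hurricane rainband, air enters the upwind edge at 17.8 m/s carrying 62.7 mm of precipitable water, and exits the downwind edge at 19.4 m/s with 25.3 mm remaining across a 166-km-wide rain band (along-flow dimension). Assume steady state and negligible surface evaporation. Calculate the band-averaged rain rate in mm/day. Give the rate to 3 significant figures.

Column moisture flux per unit crosswind length is F = V × PW.
Inflow: F_in = 17.8 × 62.7 = 1116.06 mm·m/s
Outflow: F_out = 19.4 × 25.3 = 490.82 mm·m/s
Steady-state rate R = (F_in − F_out)/L = (1116.06 − 490.82) / 166000 m = 3.767e-03 mm/s.
R = 3.767e-03 × 3600 × 24 = 325 mm/day.

R ≈ 325 mm/day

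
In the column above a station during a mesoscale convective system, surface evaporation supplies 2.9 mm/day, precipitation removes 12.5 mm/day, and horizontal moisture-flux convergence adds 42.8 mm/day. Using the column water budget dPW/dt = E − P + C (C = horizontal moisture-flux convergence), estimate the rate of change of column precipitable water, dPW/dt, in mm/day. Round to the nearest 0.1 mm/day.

dPW/dt = E − P + C = 2.9 − 12.5 + (42.8) = 33.2 mm/day.

dPW/dt ≈ 33.2 mm/day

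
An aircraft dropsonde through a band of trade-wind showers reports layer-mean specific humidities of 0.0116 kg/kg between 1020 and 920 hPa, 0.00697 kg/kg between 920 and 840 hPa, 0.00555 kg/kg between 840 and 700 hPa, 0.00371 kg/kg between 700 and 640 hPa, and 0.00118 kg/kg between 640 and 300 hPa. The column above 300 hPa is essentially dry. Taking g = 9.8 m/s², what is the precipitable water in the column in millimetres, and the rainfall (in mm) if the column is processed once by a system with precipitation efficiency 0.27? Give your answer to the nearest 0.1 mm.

PW ≈ 31.8 mm; rainfall ≈ 8.6 mm

Precipitable water is the column-integrated vapour mass per unit area: PW = (1/g) Σ q̄ Δp, with q in kg/kg and Δp in Pa (1 kg/m² of water = 1 mm).
Layer 1020–920 hPa: Δp = 100 hPa = 10000 Pa, q̄ = 0.0116 kg/kg → 0.0116 × 10000 / 9.8 = 11.84 mm
Layer 920–840 hPa: Δp = 80 hPa = 8000 Pa, q̄ = 0.00697 kg/kg → 0.00697 × 8000 / 9.8 = 5.69 mm
Layer 840–700 hPa: Δp = 140 hPa = 14000 Pa, q̄ = 0.00555 kg/kg → 0.00555 × 14000 / 9.8 = 7.93 mm
Layer 700–640 hPa: Δp = 60 hPa = 6000 Pa, q̄ = 0.00371 kg/kg → 0.00371 × 6000 / 9.8 = 2.27 mm
Layer 640–300 hPa: Δp = 340 hPa = 34000 Pa, q̄ = 0.00118 kg/kg → 0.00118 × 34000 / 9.8 = 4.09 mm
PW = 11.84 + 5.69 + 7.93 + 2.27 + 4.09 = 31.82 ≈ 31.8 mm.
Rainfall = ε × PW = 0.27 × 31.8 = 8.6 mm.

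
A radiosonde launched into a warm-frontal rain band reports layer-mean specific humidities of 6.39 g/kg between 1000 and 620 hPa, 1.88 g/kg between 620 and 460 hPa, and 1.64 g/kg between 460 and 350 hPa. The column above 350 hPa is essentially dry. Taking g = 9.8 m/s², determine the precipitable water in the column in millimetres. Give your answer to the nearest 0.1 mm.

PW ≈ 29.7 mm

Precipitable water is the column-integrated vapour mass per unit area: PW = (1/g) Σ q̄ Δp, with q in kg/kg and Δp in Pa (1 kg/m² of water = 1 mm).
Layer 1000–620 hPa: Δp = 380 hPa = 38000 Pa, q̄ = 0.00639 kg/kg → 0.00639 × 38000 / 9.8 = 24.78 mm
Layer 620–460 hPa: Δp = 160 hPa = 16000 Pa, q̄ = 0.00188 kg/kg → 0.00188 × 16000 / 9.8 = 3.07 mm
Layer 460–350 hPa: Δp = 110 hPa = 11000 Pa, q̄ = 0.00164 kg/kg → 0.00164 × 11000 / 9.8 = 1.84 mm
PW = 24.78 + 3.07 + 1.84 = 29.69 ≈ 29.7 mm.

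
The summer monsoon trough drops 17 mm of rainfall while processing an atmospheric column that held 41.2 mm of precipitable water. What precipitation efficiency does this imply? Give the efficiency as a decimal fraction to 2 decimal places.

ε = rainfall / PW = 17 / 41.2 = 0.41.

ε ≈ 0.41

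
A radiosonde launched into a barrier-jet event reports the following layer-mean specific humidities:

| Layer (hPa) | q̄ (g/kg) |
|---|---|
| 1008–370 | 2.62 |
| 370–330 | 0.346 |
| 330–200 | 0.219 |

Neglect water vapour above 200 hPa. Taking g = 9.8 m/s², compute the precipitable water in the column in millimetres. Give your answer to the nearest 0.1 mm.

Precipitable water is the column-integrated vapour mass per unit area: PW = (1/g) Σ q̄ Δp, with q in kg/kg and Δp in Pa (1 kg/m² of water = 1 mm).
Layer 1008–370 hPa: Δp = 638 hPa = 63800 Pa, q̄ = 0.00262 kg/kg → 0.00262 × 63800 / 9.8 = 17.06 mm
Layer 370–330 hPa: Δp = 40 hPa = 4000 Pa, q̄ = 0.000346 kg/kg → 0.000346 × 4000 / 9.8 = 0.14 mm
Layer 330–200 hPa: Δp = 130 hPa = 13000 Pa, q̄ = 0.000219 kg/kg → 0.000219 × 13000 / 9.8 = 0.29 mm
PW = 17.06 + 0.14 + 0.29 = 17.49 ≈ 17.5 mm.

PW ≈ 17.5 mm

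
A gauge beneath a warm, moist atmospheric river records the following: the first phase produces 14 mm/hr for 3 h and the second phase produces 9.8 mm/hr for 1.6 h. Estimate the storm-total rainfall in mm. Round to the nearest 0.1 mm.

Total = Σ Rᵢ Δtᵢ = 14 × 3 + 9.8 × 1.6
      = 42 + 15.68 = 57.7 mm.

total ≈ 57.7 mm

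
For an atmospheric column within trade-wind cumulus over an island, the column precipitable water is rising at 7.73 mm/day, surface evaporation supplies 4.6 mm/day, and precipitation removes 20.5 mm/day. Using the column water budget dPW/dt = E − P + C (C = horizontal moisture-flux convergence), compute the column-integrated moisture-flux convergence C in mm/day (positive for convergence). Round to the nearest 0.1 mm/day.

C ≈ 23.6 mm/day

dPW/dt = +7.73 mm/day.
C = dPW/dt − E + P = (+7.73) − 4.6 + 20.5 = 23.6 mm/day.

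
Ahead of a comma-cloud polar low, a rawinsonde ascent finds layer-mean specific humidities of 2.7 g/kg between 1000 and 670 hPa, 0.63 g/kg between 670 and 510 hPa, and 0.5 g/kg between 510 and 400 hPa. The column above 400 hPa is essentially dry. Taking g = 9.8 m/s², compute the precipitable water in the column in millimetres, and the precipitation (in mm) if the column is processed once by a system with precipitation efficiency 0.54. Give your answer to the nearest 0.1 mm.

PW ≈ 10.7 mm; precipitation ≈ 5.8 mm

Precipitable water is the column-integrated vapour mass per unit area: PW = (1/g) Σ q̄ Δp, with q in kg/kg and Δp in Pa (1 kg/m² of water = 1 mm).
Layer 1000–670 hPa: Δp = 330 hPa = 33000 Pa, q̄ = 0.0027 kg/kg → 0.0027 × 33000 / 9.8 = 9.09 mm
Layer 670–510 hPa: Δp = 160 hPa = 16000 Pa, q̄ = 0.00063 kg/kg → 0.00063 × 16000 / 9.8 = 1.03 mm
Layer 510–400 hPa: Δp = 110 hPa = 11000 Pa, q̄ = 0.0005 kg/kg → 0.0005 × 11000 / 9.8 = 0.56 mm
PW = 9.09 + 1.03 + 0.56 = 10.68 ≈ 10.7 mm.
Precipitation = ε × PW = 0.54 × 10.7 = 5.8 mm.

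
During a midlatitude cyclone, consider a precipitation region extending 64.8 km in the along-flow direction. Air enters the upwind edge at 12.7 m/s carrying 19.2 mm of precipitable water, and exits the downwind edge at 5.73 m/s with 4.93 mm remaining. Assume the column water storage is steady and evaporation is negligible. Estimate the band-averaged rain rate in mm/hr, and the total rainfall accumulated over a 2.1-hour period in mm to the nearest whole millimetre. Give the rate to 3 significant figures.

R ≈ 12.0 mm/hr; total ≈ 25 mm

Column moisture flux per unit crosswind length is F = V × PW.
Inflow: F_in = 12.7 × 19.2 = 243.84 mm·m/s
Outflow: F_out = 5.73 × 4.93 = 28.2489 mm·m/s
Steady-state rate R = (F_in − F_out)/L = (243.84 − 28.2489) / 64800 m = 3.327e-03 mm/s.
R = 3.327e-03 × 3600 = 12.0 mm/hr.
Over 2.1 h: total = 12.0 × 2.1 = 25.2 ≈ 25 mm.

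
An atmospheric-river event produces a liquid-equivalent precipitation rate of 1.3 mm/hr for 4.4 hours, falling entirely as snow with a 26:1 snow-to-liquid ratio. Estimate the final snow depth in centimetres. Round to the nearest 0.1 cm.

snow depth ≈ 14.9 cm

Liquid-equivalent depth = 1.3 × 4.4 = 5.72 mm.
Snow depth = 5.72 mm × 26 = 148.72 mm = 14.9 cm.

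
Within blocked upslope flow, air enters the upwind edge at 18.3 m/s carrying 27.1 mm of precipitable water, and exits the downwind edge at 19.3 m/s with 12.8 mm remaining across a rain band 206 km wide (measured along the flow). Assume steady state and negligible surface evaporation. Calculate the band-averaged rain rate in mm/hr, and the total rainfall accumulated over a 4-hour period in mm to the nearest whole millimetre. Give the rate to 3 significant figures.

R ≈ 4.35 mm/hr; total ≈ 17 mm

Column moisture flux per unit crosswind length is F = V × PW.
Inflow: F_in = 18.3 × 27.1 = 495.93 mm·m/s
Outflow: F_out = 19.3 × 12.8 = 247.04 mm·m/s
Steady-state rate R = (F_in − F_out)/L = (495.93 − 247.04) / 206000 m = 1.208e-03 mm/s.
R = 1.208e-03 × 3600 = 4.35 mm/hr.
Over 4 h: total = 4.35 × 4 = 17.4 ≈ 17 mm.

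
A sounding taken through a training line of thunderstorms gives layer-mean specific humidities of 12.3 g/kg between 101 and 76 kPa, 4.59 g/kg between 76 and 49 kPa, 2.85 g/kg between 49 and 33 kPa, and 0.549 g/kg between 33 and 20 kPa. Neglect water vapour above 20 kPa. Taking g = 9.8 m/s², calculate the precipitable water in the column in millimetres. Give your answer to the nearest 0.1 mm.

PW ≈ 49.4 mm

Precipitable water is the column-integrated vapour mass per unit area: PW = (1/g) Σ q̄ Δp, with q in kg/kg and Δp in Pa (1 kg/m² of water = 1 mm).
Layer 101–76 kPa: Δp = 250 hPa = 25000 Pa, q̄ = 0.0123 kg/kg → 0.0123 × 25000 / 9.8 = 31.38 mm
Layer 76–49 kPa: Δp = 270 hPa = 27000 Pa, q̄ = 0.00459 kg/kg → 0.00459 × 27000 / 9.8 = 12.65 mm
Layer 49–33 kPa: Δp = 160 hPa = 16000 Pa, q̄ = 0.00285 kg/kg → 0.00285 × 16000 / 9.8 = 4.65 mm
Layer 33–20 kPa: Δp = 130 hPa = 13000 Pa, q̄ = 0.000549 kg/kg → 0.000549 × 13000 / 9.8 = 0.73 mm
PW = 31.38 + 12.65 + 4.65 + 0.73 = 49.41 ≈ 49.4 mm.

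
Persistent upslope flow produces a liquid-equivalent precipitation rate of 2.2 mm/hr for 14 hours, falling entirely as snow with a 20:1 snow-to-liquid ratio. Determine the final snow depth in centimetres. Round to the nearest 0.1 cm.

Liquid-equivalent depth = 2.2 × 14 = 30.8 mm.
Snow depth = 30.8 mm × 20 = 616 mm = 61.6 cm.

snow depth ≈ 61.6 cm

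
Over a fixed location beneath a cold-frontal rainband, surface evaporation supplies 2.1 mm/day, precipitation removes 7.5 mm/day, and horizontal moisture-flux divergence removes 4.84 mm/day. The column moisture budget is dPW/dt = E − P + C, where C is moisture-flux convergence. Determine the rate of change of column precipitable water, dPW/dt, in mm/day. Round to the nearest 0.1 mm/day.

dPW/dt ≈ -10.2 mm/day

dPW/dt = E − P + C = 2.1 − 7.5 + (-4.84) = -10.2 mm/day.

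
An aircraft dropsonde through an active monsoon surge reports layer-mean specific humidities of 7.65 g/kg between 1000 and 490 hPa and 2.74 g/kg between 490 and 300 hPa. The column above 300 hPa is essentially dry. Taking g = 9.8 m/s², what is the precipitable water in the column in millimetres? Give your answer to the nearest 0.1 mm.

PW ≈ 45.1 mm

Precipitable water is the column-integrated vapour mass per unit area: PW = (1/g) Σ q̄ Δp, with q in kg/kg and Δp in Pa (1 kg/m² of water = 1 mm).
Layer 1000–490 hPa: Δp = 510 hPa = 51000 Pa, q̄ = 0.00765 kg/kg → 0.00765 × 51000 / 9.8 = 39.81 mm
Layer 490–300 hPa: Δp = 190 hPa = 19000 Pa, q̄ = 0.00274 kg/kg → 0.00274 × 19000 / 9.8 = 5.31 mm
PW = 39.81 + 5.31 = 45.12 ≈ 45.1 mm.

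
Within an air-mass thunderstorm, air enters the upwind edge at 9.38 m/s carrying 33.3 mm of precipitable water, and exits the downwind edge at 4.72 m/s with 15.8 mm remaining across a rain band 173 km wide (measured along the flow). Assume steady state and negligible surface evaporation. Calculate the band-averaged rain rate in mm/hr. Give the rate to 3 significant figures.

R ≈ 4.95 mm/hr

Column moisture flux per unit crosswind length is F = V × PW.
Inflow: F_in = 9.38 × 33.3 = 312.354 mm·m/s
Outflow: F_out = 4.72 × 15.8 = 74.576 mm·m/s
Steady-state rate R = (F_in − F_out)/L = (312.354 − 74.576) / 173000 m = 1.374e-03 mm/s.
R = 1.374e-03 × 3600 = 4.95 mm/hr.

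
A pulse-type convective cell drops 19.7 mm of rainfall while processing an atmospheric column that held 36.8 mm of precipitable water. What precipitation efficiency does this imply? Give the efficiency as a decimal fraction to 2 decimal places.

ε ≈ 0.54

ε = rainfall / PW = 19.7 / 36.8 = 0.54.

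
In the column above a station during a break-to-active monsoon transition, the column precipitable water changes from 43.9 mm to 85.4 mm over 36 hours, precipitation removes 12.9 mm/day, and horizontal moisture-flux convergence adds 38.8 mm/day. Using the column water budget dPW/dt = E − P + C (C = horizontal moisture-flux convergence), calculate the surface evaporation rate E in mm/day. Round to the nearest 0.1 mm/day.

E ≈ 1.8 mm/day

dPW/dt = (85.4 − 43.9) mm / (36/24 day) = +27.667 mm/day.
E = dPW/dt + P − C = (+27.667) + 12.9 − (38.8) = 1.8 mm/day.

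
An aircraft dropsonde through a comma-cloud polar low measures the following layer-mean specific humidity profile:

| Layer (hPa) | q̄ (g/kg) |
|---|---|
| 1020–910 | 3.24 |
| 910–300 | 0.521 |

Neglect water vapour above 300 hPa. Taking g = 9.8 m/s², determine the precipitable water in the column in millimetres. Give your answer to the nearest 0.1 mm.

PW ≈ 6.9 mm

Precipitable water is the column-integrated vapour mass per unit area: PW = (1/g) Σ q̄ Δp, with q in kg/kg and Δp in Pa (1 kg/m² of water = 1 mm).
Layer 1020–910 hPa: Δp = 110 hPa = 11000 Pa, q̄ = 0.00324 kg/kg → 0.00324 × 11000 / 9.8 = 3.64 mm
Layer 910–300 hPa: Δp = 610 hPa = 61000 Pa, q̄ = 0.000521 kg/kg → 0.000521 × 61000 / 9.8 = 3.24 mm
PW = 3.64 + 3.24 = 6.88 ≈ 6.9 mm.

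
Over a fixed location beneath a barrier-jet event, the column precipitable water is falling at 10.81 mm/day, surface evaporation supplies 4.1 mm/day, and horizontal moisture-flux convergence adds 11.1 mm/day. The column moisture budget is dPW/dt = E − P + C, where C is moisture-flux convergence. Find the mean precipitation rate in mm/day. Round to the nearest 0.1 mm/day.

dPW/dt = -10.81 mm/day.
P = E + C − dPW/dt = 4.1 + (11.1) − (-10.81) = 26.0 mm/day.

P ≈ 26.0 mm/day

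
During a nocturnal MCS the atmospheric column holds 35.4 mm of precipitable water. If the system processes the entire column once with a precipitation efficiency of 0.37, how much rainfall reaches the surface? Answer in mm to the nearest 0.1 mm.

rainfall ≈ 13.1 mm

Rainfall = ε × PW = 0.37 × 35.4 = 13.1 mm.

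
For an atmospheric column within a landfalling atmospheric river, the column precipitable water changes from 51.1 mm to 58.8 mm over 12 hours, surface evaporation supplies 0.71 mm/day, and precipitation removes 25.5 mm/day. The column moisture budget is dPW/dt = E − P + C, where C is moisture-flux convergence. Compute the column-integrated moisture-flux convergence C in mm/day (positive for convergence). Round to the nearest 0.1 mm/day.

dPW/dt = (58.8 − 51.1) mm / (12/24 day) = +15.400 mm/day.
C = dPW/dt − E + P = (+15.400) − 0.71 + 25.5 = 40.2 mm/day.

C ≈ 40.2 mm/day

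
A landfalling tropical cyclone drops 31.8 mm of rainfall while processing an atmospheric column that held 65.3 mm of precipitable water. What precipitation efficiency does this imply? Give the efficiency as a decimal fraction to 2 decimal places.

ε ≈ 0.49

ε = rainfall / PW = 31.8 / 65.3 = 0.49.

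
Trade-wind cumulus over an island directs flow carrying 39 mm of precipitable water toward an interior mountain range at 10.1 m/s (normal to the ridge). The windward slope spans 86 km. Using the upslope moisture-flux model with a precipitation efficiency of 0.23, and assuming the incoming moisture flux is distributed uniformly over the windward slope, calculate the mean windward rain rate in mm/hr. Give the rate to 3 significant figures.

Incoming column moisture flux per unit ridge length: F = V × PW = 10.1 × 39 = 393.9 mm·m/s.
Spread over the 86 km slope with efficiency ε = 0.23: R = ε·F/W = 0.23 × 393.9 / 86000 m = 1.053e-03 mm/s.
R = 1.053e-03 × 3600 = 3.79 mm/hr.

R ≈ 3.79 mm/hr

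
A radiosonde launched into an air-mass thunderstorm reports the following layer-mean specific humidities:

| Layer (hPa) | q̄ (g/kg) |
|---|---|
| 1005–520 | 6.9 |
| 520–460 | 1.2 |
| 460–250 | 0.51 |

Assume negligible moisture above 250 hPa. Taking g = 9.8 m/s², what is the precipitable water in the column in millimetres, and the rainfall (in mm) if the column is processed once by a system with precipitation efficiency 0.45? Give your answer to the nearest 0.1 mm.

Precipitable water is the column-integrated vapour mass per unit area: PW = (1/g) Σ q̄ Δp, with q in kg/kg and Δp in Pa (1 kg/m² of water = 1 mm).
Layer 1005–520 hPa: Δp = 485 hPa = 48500 Pa, q̄ = 0.0069 kg/kg → 0.0069 × 48500 / 9.8 = 34.15 mm
Layer 520–460 hPa: Δp = 60 hPa = 6000 Pa, q̄ = 0.0012 kg/kg → 0.0012 × 6000 / 9.8 = 0.73 mm
Layer 460–250 hPa: Δp = 210 hPa = 21000 Pa, q̄ = 0.00051 kg/kg → 0.00051 × 21000 / 9.8 = 1.09 mm
PW = 34.15 + 0.73 + 1.09 = 35.97 ≈ 36.0 mm.
Rainfall = ε × PW = 0.45 × 36.0 = 16.2 mm.

PW ≈ 36.0 mm; rainfall ≈ 16.2 mm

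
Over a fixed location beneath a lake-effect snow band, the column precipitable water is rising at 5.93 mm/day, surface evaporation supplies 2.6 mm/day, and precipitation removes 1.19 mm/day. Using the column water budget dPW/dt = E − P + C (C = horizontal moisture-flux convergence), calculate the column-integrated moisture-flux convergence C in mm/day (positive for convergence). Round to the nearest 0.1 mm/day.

dPW/dt = +5.93 mm/day.
C = dPW/dt − E + P = (+5.93) − 2.6 + 1.19 = 4.5 mm/day.

C ≈ 4.5 mm/day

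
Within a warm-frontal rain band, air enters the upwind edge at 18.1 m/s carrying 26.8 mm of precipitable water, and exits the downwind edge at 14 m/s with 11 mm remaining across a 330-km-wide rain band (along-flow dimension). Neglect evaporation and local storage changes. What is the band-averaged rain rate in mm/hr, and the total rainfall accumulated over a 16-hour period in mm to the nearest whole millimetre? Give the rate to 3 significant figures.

Column moisture flux per unit crosswind length is F = V × PW.
Inflow: F_in = 18.1 × 26.8 = 485.08 mm·m/s
Outflow: F_out = 14 × 11 = 154 mm·m/s
Steady-state rate R = (F_in − F_out)/L = (485.08 − 154) / 330000 m = 1.003e-03 mm/s.
R = 1.003e-03 × 3600 = 3.61 mm/hr.
Over 16 h: total = 3.61 × 16 = 57.76 ≈ 58 mm.

R ≈ 3.61 mm/hr; total ≈ 58 mm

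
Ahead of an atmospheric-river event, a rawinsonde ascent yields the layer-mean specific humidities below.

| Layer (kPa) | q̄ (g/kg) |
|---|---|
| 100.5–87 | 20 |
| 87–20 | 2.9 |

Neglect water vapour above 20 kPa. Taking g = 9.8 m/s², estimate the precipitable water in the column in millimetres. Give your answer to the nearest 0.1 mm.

PW ≈ 47.4 mm

Precipitable water is the column-integrated vapour mass per unit area: PW = (1/g) Σ q̄ Δp, with q in kg/kg and Δp in Pa (1 kg/m² of water = 1 mm).
Layer 100.5–87 kPa: Δp = 135 hPa = 13500 Pa, q̄ = 0.02 kg/kg → 0.02 × 13500 / 9.8 = 27.55 mm
Layer 87–20 kPa: Δp = 670 hPa = 67000 Pa, q̄ = 0.0029 kg/kg → 0.0029 × 67000 / 9.8 = 19.83 mm
PW = 27.55 + 19.83 = 47.38 ≈ 47.4 mm.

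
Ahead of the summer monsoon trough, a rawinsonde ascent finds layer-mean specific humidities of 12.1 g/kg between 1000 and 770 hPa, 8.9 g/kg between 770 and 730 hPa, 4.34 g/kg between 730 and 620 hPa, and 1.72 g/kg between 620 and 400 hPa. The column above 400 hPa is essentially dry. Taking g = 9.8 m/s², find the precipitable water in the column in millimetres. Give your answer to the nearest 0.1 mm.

Precipitable water is the column-integrated vapour mass per unit area: PW = (1/g) Σ q̄ Δp, with q in kg/kg and Δp in Pa (1 kg/m² of water = 1 mm).
Layer 1000–770 hPa: Δp = 230 hPa = 23000 Pa, q̄ = 0.0121 kg/kg → 0.0121 × 23000 / 9.8 = 28.40 mm
Layer 770–730 hPa: Δp = 40 hPa = 4000 Pa, q̄ = 0.0089 kg/kg → 0.0089 × 4000 / 9.8 = 3.63 mm
Layer 730–620 hPa: Δp = 110 hPa = 11000 Pa, q̄ = 0.00434 kg/kg → 0.00434 × 11000 / 9.8 = 4.87 mm
Layer 620–400 hPa: Δp = 220 hPa = 22000 Pa, q̄ = 0.00172 kg/kg → 0.00172 × 22000 / 9.8 = 3.86 mm
PW = 28.40 + 3.63 + 4.87 + 3.86 = 40.76 ≈ 40.8 mm.

PW ≈ 40.8 mm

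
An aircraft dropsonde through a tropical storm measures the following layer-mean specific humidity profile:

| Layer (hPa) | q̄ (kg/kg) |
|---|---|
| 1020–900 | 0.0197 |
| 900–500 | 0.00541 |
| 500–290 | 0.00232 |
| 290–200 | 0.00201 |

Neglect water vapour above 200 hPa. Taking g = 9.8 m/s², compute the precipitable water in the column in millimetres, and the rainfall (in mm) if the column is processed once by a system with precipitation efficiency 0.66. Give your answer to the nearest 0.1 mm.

PW ≈ 53.0 mm; rainfall ≈ 35.0 mm

Precipitable water is the column-integrated vapour mass per unit area: PW = (1/g) Σ q̄ Δp, with q in kg/kg and Δp in Pa (1 kg/m² of water = 1 mm).
Layer 1020–900 hPa: Δp = 120 hPa = 12000 Pa, q̄ = 0.0197 kg/kg → 0.0197 × 12000 / 9.8 = 24.12 mm
Layer 900–500 hPa: Δp = 400 hPa = 40000 Pa, q̄ = 0.00541 kg/kg → 0.00541 × 40000 / 9.8 = 22.08 mm
Layer 500–290 hPa: Δp = 210 hPa = 21000 Pa, q̄ = 0.00232 kg/kg → 0.00232 × 21000 / 9.8 = 4.97 mm
Layer 290–200 hPa: Δp = 90 hPa = 9000 Pa, q̄ = 0.00201 kg/kg → 0.00201 × 9000 / 9.8 = 1.85 mm
PW = 24.12 + 22.08 + 4.97 + 1.85 = 53.02 ≈ 53.0 mm.
Rainfall = ε × PW = 0.66 × 53.0 = 35.0 mm.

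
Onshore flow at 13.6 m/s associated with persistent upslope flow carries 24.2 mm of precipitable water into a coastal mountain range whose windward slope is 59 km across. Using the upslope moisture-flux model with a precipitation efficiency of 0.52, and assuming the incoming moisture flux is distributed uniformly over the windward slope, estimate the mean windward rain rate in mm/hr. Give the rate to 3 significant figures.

Incoming column moisture flux per unit ridge length: F = V × PW = 13.6 × 24.2 = 329.12 mm·m/s.
Spread over the 59 km slope with efficiency ε = 0.52: R = ε·F/W = 0.52 × 329.12 / 59000 m = 2.901e-03 mm/s.
R = 2.901e-03 × 3600 = 10.4 mm/hr.

R ≈ 10.4 mm/hr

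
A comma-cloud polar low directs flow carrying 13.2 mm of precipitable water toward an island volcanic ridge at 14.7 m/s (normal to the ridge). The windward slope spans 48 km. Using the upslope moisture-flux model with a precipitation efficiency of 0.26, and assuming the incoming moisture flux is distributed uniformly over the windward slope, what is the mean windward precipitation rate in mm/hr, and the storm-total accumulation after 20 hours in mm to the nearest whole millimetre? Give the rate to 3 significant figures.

R ≈ 3.78 mm/hr; total ≈ 76 mm

Incoming column moisture flux per unit ridge length: F = V × PW = 14.7 × 13.2 = 194.04 mm·m/s.
Spread over the 48 km slope with efficiency ε = 0.26: R = ε·F/W = 0.26 × 194.04 / 48000 m = 1.051e-03 mm/s.
R = 1.051e-03 × 3600 = 3.78 mm/hr.
Over 20 h: total = 3.78 × 20 = 75.6 ≈ 76 mm.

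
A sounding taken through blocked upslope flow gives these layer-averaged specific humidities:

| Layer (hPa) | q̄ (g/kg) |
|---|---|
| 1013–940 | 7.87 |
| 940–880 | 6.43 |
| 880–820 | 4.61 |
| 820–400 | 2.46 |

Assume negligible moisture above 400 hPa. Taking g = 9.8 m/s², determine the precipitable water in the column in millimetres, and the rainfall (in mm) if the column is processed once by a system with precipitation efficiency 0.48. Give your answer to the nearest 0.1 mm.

Precipitable water is the column-integrated vapour mass per unit area: PW = (1/g) Σ q̄ Δp, with q in kg/kg and Δp in Pa (1 kg/m² of water = 1 mm).
Layer 1013–940 hPa: Δp = 73 hPa = 7300 Pa, q̄ = 0.00787 kg/kg → 0.00787 × 7300 / 9.8 = 5.86 mm
Layer 940–880 hPa: Δp = 60 hPa = 6000 Pa, q̄ = 0.00643 kg/kg → 0.00643 × 6000 / 9.8 = 3.94 mm
Layer 880–820 hPa: Δp = 60 hPa = 6000 Pa, q̄ = 0.00461 kg/kg → 0.00461 × 6000 / 9.8 = 2.82 mm
Layer 820–400 hPa: Δp = 420 hPa = 42000 Pa, q̄ = 0.00246 kg/kg → 0.00246 × 42000 / 9.8 = 10.54 mm
PW = 5.86 + 3.94 + 2.82 + 10.54 = 23.16 ≈ 23.2 mm.
Rainfall = ε × PW = 0.48 × 23.2 = 11.1 mm.

PW ≈ 23.2 mm; rainfall ≈ 11.1 mm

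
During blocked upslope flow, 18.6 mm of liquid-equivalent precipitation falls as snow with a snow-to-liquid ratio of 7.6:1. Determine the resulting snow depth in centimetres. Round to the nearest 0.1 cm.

snow depth ≈ 14.1 cm

Snow depth = liquid × ratio = 18.6 mm × 7.6 = 141.36 mm = 14.1 cm.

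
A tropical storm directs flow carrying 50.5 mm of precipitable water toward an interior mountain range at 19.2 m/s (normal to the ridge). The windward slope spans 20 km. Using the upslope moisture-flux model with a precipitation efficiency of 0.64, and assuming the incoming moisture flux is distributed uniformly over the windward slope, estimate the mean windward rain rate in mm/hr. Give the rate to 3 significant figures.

Incoming column moisture flux per unit ridge length: F = V × PW = 19.2 × 50.5 = 969.6 mm·m/s.
Spread over the 20 km slope with efficiency ε = 0.64: R = ε·F/W = 0.64 × 969.6 / 20000 m = 3.103e-02 mm/s.
R = 3.103e-02 × 3600 = 112 mm/hr.

R ≈ 112 mm/hr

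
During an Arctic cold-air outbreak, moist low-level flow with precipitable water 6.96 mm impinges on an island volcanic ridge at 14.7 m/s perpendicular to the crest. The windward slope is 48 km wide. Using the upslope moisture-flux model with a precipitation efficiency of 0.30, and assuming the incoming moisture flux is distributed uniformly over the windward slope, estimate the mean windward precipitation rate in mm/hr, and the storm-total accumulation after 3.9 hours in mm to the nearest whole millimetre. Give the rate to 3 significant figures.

Incoming column moisture flux per unit ridge length: F = V × PW = 14.7 × 6.96 = 102.312 mm·m/s.
Spread over the 48 km slope with efficiency ε = 0.30: R = ε·F/W = 0.30 × 102.312 / 48000 m = 6.394e-04 mm/s.
R = 6.394e-04 × 3600 = 2.30 mm/hr.
Over 3.9 h: total = 2.30 × 3.9 = 8.97 ≈ 9 mm.

R ≈ 2.30 mm/hr; total ≈ 9 mm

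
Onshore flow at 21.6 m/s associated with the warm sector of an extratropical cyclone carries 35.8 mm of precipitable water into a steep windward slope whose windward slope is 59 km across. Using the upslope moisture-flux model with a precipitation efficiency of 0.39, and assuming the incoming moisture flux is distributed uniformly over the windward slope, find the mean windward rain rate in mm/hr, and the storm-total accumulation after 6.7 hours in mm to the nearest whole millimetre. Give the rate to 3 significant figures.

R ≈ 18.4 mm/hr; total ≈ 123 mm

Incoming column moisture flux per unit ridge length: F = V × PW = 21.6 × 35.8 = 773.28 mm·m/s.
Spread over the 59 km slope with efficiency ε = 0.39: R = ε·F/W = 0.39 × 773.28 / 59000 m = 5.112e-03 mm/s.
R = 5.112e-03 × 3600 = 18.4 mm/hr.
Over 6.7 h: total = 18.4 × 6.7 = 123.28 ≈ 123 mm.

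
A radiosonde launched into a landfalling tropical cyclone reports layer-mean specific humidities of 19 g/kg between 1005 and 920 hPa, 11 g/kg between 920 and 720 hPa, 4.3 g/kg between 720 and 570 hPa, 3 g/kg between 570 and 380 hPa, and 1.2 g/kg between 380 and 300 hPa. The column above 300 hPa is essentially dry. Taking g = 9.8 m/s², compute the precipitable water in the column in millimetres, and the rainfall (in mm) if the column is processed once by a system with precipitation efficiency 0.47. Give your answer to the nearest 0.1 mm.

PW ≈ 52.3 mm; rainfall ≈ 24.6 mm

Precipitable water is the column-integrated vapour mass per unit area: PW = (1/g) Σ q̄ Δp, with q in kg/kg and Δp in Pa (1 kg/m² of water = 1 mm).
Layer 1005–920 hPa: Δp = 85 hPa = 8500 Pa, q̄ = 0.019 kg/kg → 0.019 × 8500 / 9.8 = 16.48 mm
Layer 920–720 hPa: Δp = 200 hPa = 20000 Pa, q̄ = 0.011 kg/kg → 0.011 × 20000 / 9.8 = 22.45 mm
Layer 720–570 hPa: Δp = 150 hPa = 15000 Pa, q̄ = 0.0043 kg/kg → 0.0043 × 15000 / 9.8 = 6.58 mm
Layer 570–380 hPa: Δp = 190 hPa = 19000 Pa, q̄ = 0.003 kg/kg → 0.003 × 19000 / 9.8 = 5.82 mm
Layer 380–300 hPa: Δp = 80 hPa = 8000 Pa, q̄ = 0.0012 kg/kg → 0.0012 × 8000 / 9.8 = 0.98 mm
PW = 16.48 + 22.45 + 6.58 + 5.82 + 0.98 = 52.31 ≈ 52.3 mm.
Rainfall = ε × PW = 0.47 × 52.3 = 24.6 mm.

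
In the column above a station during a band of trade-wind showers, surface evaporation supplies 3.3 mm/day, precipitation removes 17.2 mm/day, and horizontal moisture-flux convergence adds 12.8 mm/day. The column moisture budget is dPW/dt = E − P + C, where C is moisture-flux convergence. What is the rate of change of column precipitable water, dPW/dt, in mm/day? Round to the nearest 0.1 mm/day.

dPW/dt ≈ -1.1 mm/day

dPW/dt = E − P + C = 3.3 − 17.2 + (12.8) = -1.1 mm/day.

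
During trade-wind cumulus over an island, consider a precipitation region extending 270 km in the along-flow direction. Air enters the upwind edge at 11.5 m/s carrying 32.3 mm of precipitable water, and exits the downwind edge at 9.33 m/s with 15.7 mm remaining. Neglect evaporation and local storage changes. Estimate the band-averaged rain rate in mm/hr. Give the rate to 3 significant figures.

R ≈ 3.00 mm/hr

Column moisture flux per unit crosswind length is F = V × PW.
Inflow: F_in = 11.5 × 32.3 = 371.45 mm·m/s
Outflow: F_out = 9.33 × 15.7 = 146.481 mm·m/s
Steady-state rate R = (F_in − F_out)/L = (371.45 − 146.481) / 270000 m = 8.332e-04 mm/s.
R = 8.332e-04 × 3600 = 3.00 mm/hr.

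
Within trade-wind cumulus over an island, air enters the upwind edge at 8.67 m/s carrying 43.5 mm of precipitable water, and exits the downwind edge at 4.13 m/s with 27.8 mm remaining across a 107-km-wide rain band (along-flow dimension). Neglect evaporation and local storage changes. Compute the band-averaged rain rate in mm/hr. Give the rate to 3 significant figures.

Column moisture flux per unit crosswind length is F = V × PW.
Inflow: F_in = 8.67 × 43.5 = 377.145 mm·m/s
Outflow: F_out = 4.13 × 27.8 = 114.814 mm·m/s
Steady-state rate R = (F_in − F_out)/L = (377.145 − 114.814) / 107000 m = 2.452e-03 mm/s.
R = 2.452e-03 × 3600 = 8.83 mm/hr.

R ≈ 8.83 mm/hr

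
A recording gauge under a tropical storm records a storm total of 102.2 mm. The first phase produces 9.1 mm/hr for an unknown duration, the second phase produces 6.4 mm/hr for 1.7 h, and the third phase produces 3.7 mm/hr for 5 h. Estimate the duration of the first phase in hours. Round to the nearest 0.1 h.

Known phases: 6.4 × 1.7 + 3.7 × 5 = 10.88 + 18.5 = 29.38 mm.
Remaining depth = 102.2 − 29.38 = 72.82 mm.
Duration = 72.82 / 9.1 = 8.0 h.

duration ≈ 8.0 h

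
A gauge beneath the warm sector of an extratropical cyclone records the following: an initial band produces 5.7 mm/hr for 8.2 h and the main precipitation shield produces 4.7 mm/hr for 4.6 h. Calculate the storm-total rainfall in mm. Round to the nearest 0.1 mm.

total ≈ 68.4 mm

Total = Σ Rᵢ Δtᵢ = 5.7 × 8.2 + 4.7 × 4.6
      = 46.74 + 21.62 = 68.4 mm.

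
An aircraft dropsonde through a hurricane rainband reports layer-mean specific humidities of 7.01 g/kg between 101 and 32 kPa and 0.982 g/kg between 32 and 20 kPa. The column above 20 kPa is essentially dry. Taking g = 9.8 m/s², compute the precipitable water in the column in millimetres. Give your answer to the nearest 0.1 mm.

PW ≈ 50.6 mm

Precipitable water is the column-integrated vapour mass per unit area: PW = (1/g) Σ q̄ Δp, with q in kg/kg and Δp in Pa (1 kg/m² of water = 1 mm).
Layer 101–32 kPa: Δp = 690 hPa = 69000 Pa, q̄ = 0.00701 kg/kg → 0.00701 × 69000 / 9.8 = 49.36 mm
Layer 32–20 kPa: Δp = 120 hPa = 12000 Pa, q̄ = 0.000982 kg/kg → 0.000982 × 12000 / 9.8 = 1.20 mm
PW = 49.36 + 1.20 = 50.56 ≈ 50.6 mm.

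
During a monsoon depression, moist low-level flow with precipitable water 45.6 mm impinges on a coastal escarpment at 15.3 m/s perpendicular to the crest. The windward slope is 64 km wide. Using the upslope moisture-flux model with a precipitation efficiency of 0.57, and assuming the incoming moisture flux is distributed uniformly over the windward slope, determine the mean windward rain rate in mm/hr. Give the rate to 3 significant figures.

R ≈ 22.4 mm/hr

Incoming column moisture flux per unit ridge length: F = V × PW = 15.3 × 45.6 = 697.68 mm·m/s.
Spread over the 64 km slope with efficiency ε = 0.57: R = ε·F/W = 0.57 × 697.68 / 64000 m = 6.214e-03 mm/s.
R = 6.214e-03 × 3600 = 22.4 mm/hr.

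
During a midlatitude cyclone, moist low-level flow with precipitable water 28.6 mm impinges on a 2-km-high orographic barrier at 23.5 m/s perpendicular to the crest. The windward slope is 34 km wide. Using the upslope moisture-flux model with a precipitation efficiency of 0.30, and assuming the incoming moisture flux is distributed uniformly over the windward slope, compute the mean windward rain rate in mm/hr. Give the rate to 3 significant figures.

Incoming column moisture flux per unit ridge length: F = V × PW = 23.5 × 28.6 = 672.1 mm·m/s.
Spread over the 34 km slope with efficiency ε = 0.30: R = ε·F/W = 0.30 × 672.1 / 34000 m = 5.930e-03 mm/s.
R = 5.930e-03 × 3600 = 21.3 mm/hr.

R ≈ 21.3 mm/hr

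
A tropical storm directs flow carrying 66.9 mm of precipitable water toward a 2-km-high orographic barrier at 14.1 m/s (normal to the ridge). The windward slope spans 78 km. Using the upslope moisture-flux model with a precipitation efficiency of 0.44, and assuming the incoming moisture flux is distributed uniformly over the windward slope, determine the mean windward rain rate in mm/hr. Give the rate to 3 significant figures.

R ≈ 19.2 mm/hr

Incoming column moisture flux per unit ridge length: F = V × PW = 14.1 × 66.9 = 943.29 mm·m/s.
Spread over the 78 km slope with efficiency ε = 0.44: R = ε·F/W = 0.44 × 943.29 / 78000 m = 5.321e-03 mm/s.
R = 5.321e-03 × 3600 = 19.2 mm/hr.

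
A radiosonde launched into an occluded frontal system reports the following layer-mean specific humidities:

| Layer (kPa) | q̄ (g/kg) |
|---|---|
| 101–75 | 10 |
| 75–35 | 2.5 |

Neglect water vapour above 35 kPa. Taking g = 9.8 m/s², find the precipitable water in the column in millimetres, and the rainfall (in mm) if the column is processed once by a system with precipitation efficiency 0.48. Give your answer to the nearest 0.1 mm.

PW ≈ 36.7 mm; rainfall ≈ 17.6 mm

Precipitable water is the column-integrated vapour mass per unit area: PW = (1/g) Σ q̄ Δp, with q in kg/kg and Δp in Pa (1 kg/m² of water = 1 mm).
Layer 101–75 kPa: Δp = 260 hPa = 26000 Pa, q̄ = 0.01 kg/kg → 0.01 × 26000 / 9.8 = 26.53 mm
Layer 75–35 kPa: Δp = 400 hPa = 40000 Pa, q̄ = 0.0025 kg/kg → 0.0025 × 40000 / 9.8 = 10.20 mm
PW = 26.53 + 10.20 = 36.73 ≈ 36.7 mm.
Rainfall = ε × PW = 0.48 × 36.7 = 17.6 mm.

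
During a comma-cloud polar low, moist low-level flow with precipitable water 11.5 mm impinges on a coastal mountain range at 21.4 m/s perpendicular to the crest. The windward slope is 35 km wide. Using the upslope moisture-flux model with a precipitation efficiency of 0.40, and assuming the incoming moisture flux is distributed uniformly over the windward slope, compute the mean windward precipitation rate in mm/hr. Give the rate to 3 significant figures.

R ≈ 10.1 mm/hr

Incoming column moisture flux per unit ridge length: F = V × PW = 21.4 × 11.5 = 246.1 mm·m/s.
Spread over the 35 km slope with efficiency ε = 0.40: R = ε·F/W = 0.40 × 246.1 / 35000 m = 2.813e-03 mm/s.
R = 2.813e-03 × 3600 = 10.1 mm/hr.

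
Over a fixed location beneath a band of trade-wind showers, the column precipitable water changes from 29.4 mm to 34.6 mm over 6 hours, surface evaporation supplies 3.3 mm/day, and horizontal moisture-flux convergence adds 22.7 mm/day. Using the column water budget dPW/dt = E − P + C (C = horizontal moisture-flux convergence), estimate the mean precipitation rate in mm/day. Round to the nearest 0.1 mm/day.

dPW/dt = (34.6 − 29.4) mm / (6/24 day) = +20.800 mm/day.
P = E + C − dPW/dt = 3.3 + (22.7) − (+20.800) = 5.2 mm/day.

P ≈ 5.2 mm/day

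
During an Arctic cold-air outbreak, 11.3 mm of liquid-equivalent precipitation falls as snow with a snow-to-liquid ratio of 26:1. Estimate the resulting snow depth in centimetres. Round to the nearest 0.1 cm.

Snow depth = liquid × ratio = 11.3 mm × 26 = 293.8 mm = 29.4 cm.

snow depth ≈ 29.4 cm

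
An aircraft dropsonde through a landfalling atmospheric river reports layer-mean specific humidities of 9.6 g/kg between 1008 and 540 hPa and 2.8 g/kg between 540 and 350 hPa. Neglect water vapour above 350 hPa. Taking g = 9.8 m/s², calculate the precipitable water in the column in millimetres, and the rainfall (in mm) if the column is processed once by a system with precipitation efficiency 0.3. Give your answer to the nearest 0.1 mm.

Precipitable water is the column-integrated vapour mass per unit area: PW = (1/g) Σ q̄ Δp, with q in kg/kg and Δp in Pa (1 kg/m² of water = 1 mm).
Layer 1008–540 hPa: Δp = 468 hPa = 46800 Pa, q̄ = 0.0096 kg/kg → 0.0096 × 46800 / 9.8 = 45.84 mm
Layer 540–350 hPa: Δp = 190 hPa = 19000 Pa, q̄ = 0.0028 kg/kg → 0.0028 × 19000 / 9.8 = 5.43 mm
PW = 45.84 + 5.43 = 51.27 ≈ 51.3 mm.
Rainfall = ε × PW = 0.3 × 51.3 = 15.4 mm.

PW ≈ 51.3 mm; rainfall ≈ 15.4 mm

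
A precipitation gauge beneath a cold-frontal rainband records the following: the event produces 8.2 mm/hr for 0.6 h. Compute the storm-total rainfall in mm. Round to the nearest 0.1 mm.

Total = Σ Rᵢ Δtᵢ = 8.2 × 0.6
      = 4.92 = 4.9 mm.

total ≈ 4.9 mm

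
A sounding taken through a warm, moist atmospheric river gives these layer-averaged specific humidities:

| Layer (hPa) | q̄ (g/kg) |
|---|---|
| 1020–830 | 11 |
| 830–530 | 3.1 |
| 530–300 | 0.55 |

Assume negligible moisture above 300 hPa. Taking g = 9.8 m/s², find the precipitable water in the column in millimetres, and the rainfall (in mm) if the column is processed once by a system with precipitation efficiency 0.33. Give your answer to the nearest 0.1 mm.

PW ≈ 32.1 mm; rainfall ≈ 10.6 mm

Precipitable water is the column-integrated vapour mass per unit area: PW = (1/g) Σ q̄ Δp, with q in kg/kg and Δp in Pa (1 kg/m² of water = 1 mm).
Layer 1020–830 hPa: Δp = 190 hPa = 19000 Pa, q̄ = 0.011 kg/kg → 0.011 × 19000 / 9.8 = 21.33 mm
Layer 830–530 hPa: Δp = 300 hPa = 30000 Pa, q̄ = 0.0031 kg/kg → 0.0031 × 30000 / 9.8 = 9.49 mm
Layer 530–300 hPa: Δp = 230 hPa = 23000 Pa, q̄ = 0.00055 kg/kg → 0.00055 × 23000 / 9.8 = 1.29 mm
PW = 21.33 + 9.49 + 1.29 = 32.11 ≈ 32.1 mm.
Rainfall = ε × PW = 0.33 × 32.1 = 10.6 mm.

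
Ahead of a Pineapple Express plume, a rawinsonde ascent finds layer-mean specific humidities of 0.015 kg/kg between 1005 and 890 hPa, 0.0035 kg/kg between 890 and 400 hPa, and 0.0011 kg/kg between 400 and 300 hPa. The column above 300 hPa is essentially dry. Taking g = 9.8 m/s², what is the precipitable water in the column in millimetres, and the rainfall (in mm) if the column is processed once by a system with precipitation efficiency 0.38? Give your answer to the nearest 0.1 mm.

PW ≈ 36.2 mm; rainfall ≈ 13.8 mm

Precipitable water is the column-integrated vapour mass per unit area: PW = (1/g) Σ q̄ Δp, with q in kg/kg and Δp in Pa (1 kg/m² of water = 1 mm).
Layer 1005–890 hPa: Δp = 115 hPa = 11500 Pa, q̄ = 0.015 kg/kg → 0.015 × 11500 / 9.8 = 17.60 mm
Layer 890–400 hPa: Δp = 490 hPa = 49000 Pa, q̄ = 0.0035 kg/kg → 0.0035 × 49000 / 9.8 = 17.50 mm
Layer 400–300 hPa: Δp = 100 hPa = 10000 Pa, q̄ = 0.0011 kg/kg → 0.0011 × 10000 / 9.8 = 1.12 mm
PW = 17.60 + 17.50 + 1.12 = 36.22 ≈ 36.2 mm.
Rainfall = ε × PW = 0.38 × 36.2 = 13.8 mm.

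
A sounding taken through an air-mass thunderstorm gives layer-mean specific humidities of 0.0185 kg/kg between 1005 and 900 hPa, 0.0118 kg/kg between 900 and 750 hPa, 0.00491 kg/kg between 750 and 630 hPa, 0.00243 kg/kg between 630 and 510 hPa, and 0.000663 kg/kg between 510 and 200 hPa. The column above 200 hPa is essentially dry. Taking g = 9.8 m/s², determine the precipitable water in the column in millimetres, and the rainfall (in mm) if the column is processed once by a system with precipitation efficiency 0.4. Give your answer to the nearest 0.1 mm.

PW ≈ 49.0 mm; rainfall ≈ 19.6 mm

Precipitable water is the column-integrated vapour mass per unit area: PW = (1/g) Σ q̄ Δp, with q in kg/kg and Δp in Pa (1 kg/m² of water = 1 mm).
Layer 1005–900 hPa: Δp = 105 hPa = 10500 Pa, q̄ = 0.0185 kg/kg → 0.0185 × 10500 / 9.8 = 19.82 mm
Layer 900–750 hPa: Δp = 150 hPa = 15000 Pa, q̄ = 0.0118 kg/kg → 0.0118 × 15000 / 9.8 = 18.06 mm
Layer 750–630 hPa: Δp = 120 hPa = 12000 Pa, q̄ = 0.00491 kg/kg → 0.00491 × 12000 / 9.8 = 6.01 mm
Layer 630–510 hPa: Δp = 120 hPa = 12000 Pa, q̄ = 0.00243 kg/kg → 0.00243 × 12000 / 9.8 = 2.98 mm
Layer 510–200 hPa: Δp = 310 hPa = 31000 Pa, q̄ = 0.000663 kg/kg → 0.000663 × 31000 / 9.8 = 2.10 mm
PW = 19.82 + 18.06 + 6.01 + 2.98 + 2.10 = 48.97 ≈ 49.0 mm.
Rainfall = ε × PW = 0.4 × 49.0 = 19.6 mm.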